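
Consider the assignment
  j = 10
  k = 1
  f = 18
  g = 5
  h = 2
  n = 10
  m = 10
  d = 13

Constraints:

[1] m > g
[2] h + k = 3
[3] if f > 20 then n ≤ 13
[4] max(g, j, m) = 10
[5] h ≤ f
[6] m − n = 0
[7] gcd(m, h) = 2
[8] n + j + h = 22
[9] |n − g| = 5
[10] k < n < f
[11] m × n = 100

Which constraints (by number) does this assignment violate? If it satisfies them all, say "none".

No violations.

[1] m = 10, g = 5; 10 > 5 — OK.
[2] h + k = 2 + 1 = 3 — OK.
[3] f = 18, not > 20; antecedent false, conditional vacuously true — OK.
[4] max(5, 10, 10) = 10 — OK.
[5] h = 2, f = 18; 2 ≤ 18 — OK.
[6] m − n = 10 − 10 = 0 — OK.
[7] gcd(10, 2) = 2 — OK.
[8] n + j + h = 10 + 10 + 2 = 22 — OK.
[9] |10 − 5| = 5 — OK.
[10] values 1 < 10 < 18 — OK.
[11] m × n = 10 × 10 = 100 — OK.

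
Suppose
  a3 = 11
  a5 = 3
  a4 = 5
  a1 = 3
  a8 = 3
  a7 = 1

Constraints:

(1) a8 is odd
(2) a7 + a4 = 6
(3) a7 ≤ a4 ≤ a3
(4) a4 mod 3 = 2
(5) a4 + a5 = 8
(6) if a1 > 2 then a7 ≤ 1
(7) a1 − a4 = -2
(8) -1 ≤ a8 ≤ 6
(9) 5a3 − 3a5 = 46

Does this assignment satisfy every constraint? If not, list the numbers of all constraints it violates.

None — every constraint holds.

(1) a8 = 3 is odd — holds.
(2) a7 + a4 = 1 + 5 = 6 — holds.
(3) values 1 ≤ 5 ≤ 11 — holds.
(4) 5 mod 3 = 2 — holds.
(5) a4 + a5 = 5 + 3 = 8 — holds.
(6) a1 = 3 > 2, so we need a7 ≤ 1; a7 = 1 ≤ 1 — holds.
(7) a1 − a4 = 3 − 5 = -2 — holds.
(8) a8 = 3 lies in [-1, 6] — holds.
(9) 5a3 − 3a5 = 5(11) − 3(3) = 46 — holds.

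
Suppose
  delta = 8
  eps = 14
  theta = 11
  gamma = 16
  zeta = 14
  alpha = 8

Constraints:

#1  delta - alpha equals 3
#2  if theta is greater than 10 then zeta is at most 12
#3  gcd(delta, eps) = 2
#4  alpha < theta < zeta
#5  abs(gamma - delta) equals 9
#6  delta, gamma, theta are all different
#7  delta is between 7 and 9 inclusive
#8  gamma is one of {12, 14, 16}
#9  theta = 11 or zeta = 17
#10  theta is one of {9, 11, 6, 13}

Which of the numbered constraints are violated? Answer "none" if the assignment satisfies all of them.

#1 delta - alpha = 8 - 8 = 0, not 3  ✘
#2 theta = 11 > 10, so we need zeta ≤ 12; but zeta = 14 > 12  ✘
#3 gcd(8, 14) = 2  ✔
#4 values 8 < 11 < 14  ✔
#5 abs(16 - 8) = 8, not 9  ✘
#6 values 8, 16, 11 are pairwise distinct  ✔
#7 delta = 8 lies in [7, 9]  ✔
#8 gamma = 16 is in {12, 14, 16}  ✔
#9 theta = 11 = 11 (first disjunct)  ✔
#10 theta = 11 is in {9, 11, 6, 13}  ✔

No — constraints 1, 2, and 5 are not satisfied.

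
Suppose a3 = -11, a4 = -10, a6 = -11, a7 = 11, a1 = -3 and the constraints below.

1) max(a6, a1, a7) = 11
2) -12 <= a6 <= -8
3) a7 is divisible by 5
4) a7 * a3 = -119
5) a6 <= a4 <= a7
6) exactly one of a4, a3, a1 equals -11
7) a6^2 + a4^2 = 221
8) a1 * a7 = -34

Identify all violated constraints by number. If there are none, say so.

No — constraints 3, 4, 8 are not satisfied.

1) max(-11, -3, 11) = 11  true
2) a6 = -11 lies in [-12, -8]  true
3) 11 = 5*2 + 1, so 5 does not divide 11  false
4) a7 * a3 = 11 * (-11) = -121, not -119  false
5) values -11 <= -10 <= 11  true
6) a4=-10, a3=-11, a1=-3; 1 of them equals -11  true
7) a6^2 + a4^2 = (-11)^2 + (-10)^2 = 121 + 100 = 221  true
8) a1 * a7 = -3 * 11 = -33, not -34  false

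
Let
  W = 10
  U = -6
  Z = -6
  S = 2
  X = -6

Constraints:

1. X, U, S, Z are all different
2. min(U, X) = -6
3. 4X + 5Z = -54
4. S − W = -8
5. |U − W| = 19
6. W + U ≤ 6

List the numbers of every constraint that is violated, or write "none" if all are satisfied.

Constraints 1, 5 do not hold.

1. X = U = -6, not all different  fails
2. min(-6, -6) = -6  holds
3. 4X + 5Z = 4(-6) + 5(-6) = -54  holds
4. S − W = 2 − 10 = -8  holds
5. |-6 − 10| = 16, not 19  fails
6. W + U = 10 + (-6) = 4; 4 ≤ 6  holds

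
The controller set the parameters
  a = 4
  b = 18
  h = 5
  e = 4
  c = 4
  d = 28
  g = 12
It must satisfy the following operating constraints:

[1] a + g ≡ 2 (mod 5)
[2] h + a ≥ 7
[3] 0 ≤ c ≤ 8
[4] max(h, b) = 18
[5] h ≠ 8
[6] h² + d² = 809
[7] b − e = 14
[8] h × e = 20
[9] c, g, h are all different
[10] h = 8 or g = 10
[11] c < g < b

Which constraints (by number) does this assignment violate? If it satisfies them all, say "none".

[1] a + g = 16; 16 mod 5 = 1, not 2  FAIL
[2] h + a = 5 + 4 = 9; 9 ≥ 7  OK
[3] c = 4 lies in [0, 8]  OK
[4] max(5, 18) = 18  OK
[5] h = 5, and 5 ≠ 8  OK
[6] h² + d² = 5² + 28² = 25 + 784 = 809  OK
[7] b − e = 18 − 4 = 14  OK
[8] h × e = 5 × 4 = 20  OK
[9] values 4, 12, 5 are pairwise distinct  OK
[10] h = 5 ≠ 8 and g = 12 ≠ 10; both disjuncts false  FAIL
[11] values 4 < 12 < 18  OK

Violated: 1 and 10.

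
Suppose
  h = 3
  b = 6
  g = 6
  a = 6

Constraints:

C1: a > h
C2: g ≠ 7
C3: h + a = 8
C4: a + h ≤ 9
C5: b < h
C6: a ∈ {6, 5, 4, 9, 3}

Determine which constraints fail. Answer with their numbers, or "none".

Violated: 3 and 5.

C1: a = 6, h = 3; 6 > 3 — holds.
C2: g = 6, and 6 ≠ 7 — holds.
C3: h + a = 3 + 6 = 9, not 8 — does not hold.
C4: a + h = 6 + 3 = 9; 9 ≤ 9 — holds.
C5: b = 6, h = 3; 6 ≥ 3 (want <) — does not hold.
C6: a = 6 is in {6, 5, 4, 9, 3} — holds.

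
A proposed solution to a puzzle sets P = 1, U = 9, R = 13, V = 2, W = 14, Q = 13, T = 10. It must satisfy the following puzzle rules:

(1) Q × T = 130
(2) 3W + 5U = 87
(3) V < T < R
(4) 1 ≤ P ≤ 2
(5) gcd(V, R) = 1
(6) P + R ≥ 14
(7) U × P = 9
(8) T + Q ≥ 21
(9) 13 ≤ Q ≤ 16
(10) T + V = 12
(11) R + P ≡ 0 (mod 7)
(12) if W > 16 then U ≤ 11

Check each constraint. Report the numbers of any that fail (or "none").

Yes — all constraints hold.

(1) Q × T = 13 × 10 = 130 — holds.
(2) 3W + 5U = 3(14) + 5(9) = 87 — holds.
(3) values 2 < 10 < 13 — holds.
(4) P = 1 lies in [1, 2] — holds.
(5) gcd(2, 13) = 1 — holds.
(6) P + R = 1 + 13 = 14; 14 ≥ 14 — holds.
(7) U × P = 9 × 1 = 9 — holds.
(8) T + Q = 10 + 13 = 23; 23 ≥ 21 — holds.
(9) Q = 13 lies in [13, 16] — holds.
(10) T + V = 10 + 2 = 12 — holds.
(11) R + P = 14; 14 mod 7 = 0 — holds.
(12) W = 14, not > 16; antecedent false, conditional vacuously true — holds.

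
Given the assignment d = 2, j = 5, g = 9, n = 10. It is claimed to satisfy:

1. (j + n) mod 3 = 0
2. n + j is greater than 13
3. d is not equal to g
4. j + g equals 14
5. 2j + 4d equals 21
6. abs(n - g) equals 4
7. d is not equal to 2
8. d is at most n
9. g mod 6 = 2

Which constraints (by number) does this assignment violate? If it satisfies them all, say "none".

1. j + n = 15; 15 mod 3 = 0 — holds.
2. n + j = 10 + 5 = 15; 15 > 13 — holds.
3. d = 2, g = 9; distinct — holds.
4. j + g = 5 + 9 = 14 — holds.
5. 2j + 4d = 2(5) + 4(2) = 18, not 21 — does not hold.
6. abs(10 - 9) = 1, not 4 — does not hold.
7. d = 2, but 2 is required to differ — does not hold.
8. d = 2, n = 10; 2 ≤ 10 — holds.
9. 9 mod 6 = 3, not 2 — does not hold.

Constraints 5, 6, 7, and 9 do not hold.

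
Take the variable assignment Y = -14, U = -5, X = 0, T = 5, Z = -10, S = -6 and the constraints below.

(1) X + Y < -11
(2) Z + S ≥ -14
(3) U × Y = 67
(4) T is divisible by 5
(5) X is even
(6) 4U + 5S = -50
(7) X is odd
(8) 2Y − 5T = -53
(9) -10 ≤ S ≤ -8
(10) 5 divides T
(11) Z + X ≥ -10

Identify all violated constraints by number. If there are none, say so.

(1) X + Y = 0 + (-14) = -14; -14 < -11  ✓
(2) Z + S = -10 + (-6) = -16; -16 < -14, bound -14 not met  ✗
(3) U × Y = -5 × (-14) = 70, not 67  ✗
(4) 5 / 5 = 1, so 5 divides 5  ✓
(5) X = 0 is even  ✓
(6) 4U + 5S = 4(-5) + 5(-6) = -50  ✓
(7) X = 0 is even  ✗
(8) 2Y − 5T = 2(-14) − 5(5) = -53  ✓
(9) S = -6 is outside [-10, -8]  ✗
(10) 5 / 5 = 1, so 5 divides 5  ✓
(11) Z + X = -10 + 0 = -10; -10 ≥ -10  ✓

The assignment fails constraints 2, 3, 7, and 9.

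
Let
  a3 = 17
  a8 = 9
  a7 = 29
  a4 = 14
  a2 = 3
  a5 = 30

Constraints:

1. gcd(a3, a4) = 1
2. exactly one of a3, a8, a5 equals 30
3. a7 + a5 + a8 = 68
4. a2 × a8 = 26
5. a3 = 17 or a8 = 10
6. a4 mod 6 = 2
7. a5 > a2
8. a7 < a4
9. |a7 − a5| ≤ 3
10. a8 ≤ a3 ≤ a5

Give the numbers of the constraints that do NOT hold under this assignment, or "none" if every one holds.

1. gcd(17, 14) = 1 — satisfied.
2. a3=17, a8=9, a5=30; 1 of them equals 30 — satisfied.
3. a7 + a5 + a8 = 29 + 30 + 9 = 68 — satisfied.
4. a2 × a8 = 3 × 9 = 27, not 26 — violated.
5. a3 = 17 = 17 (first disjunct) — satisfied.
6. 14 mod 6 = 2 — satisfied.
7. a5 = 30, a2 = 3; 30 > 3 — satisfied.
8. a7 = 29, a4 = 14; 29 ≥ 14 (want <) — violated.
9. |29 − 30| = 1; 1 ≤ 3 — satisfied.
10. values 9 ≤ 17 ≤ 30 — satisfied.

The assignment fails constraints 4 and 8.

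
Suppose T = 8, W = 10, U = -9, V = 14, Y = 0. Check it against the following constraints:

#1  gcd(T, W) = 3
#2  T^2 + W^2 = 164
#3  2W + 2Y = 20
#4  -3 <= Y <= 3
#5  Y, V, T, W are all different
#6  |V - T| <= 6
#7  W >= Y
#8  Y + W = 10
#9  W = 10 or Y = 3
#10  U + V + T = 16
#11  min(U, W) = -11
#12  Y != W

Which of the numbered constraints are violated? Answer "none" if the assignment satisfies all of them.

#1 gcd(8, 10) = 2, not 3 — violated.
#2 T^2 + W^2 = 8^2 + 10^2 = 64 + 100 = 164 — OK.
#3 2W + 2Y = 2(10) + 2(0) = 20 — OK.
#4 Y = 0 lies in [-3, 3] — OK.
#5 values 0, 14, 8, 10 are pairwise distinct — OK.
#6 |14 - 8| = 6; 6 ≤ 6 — OK.
#7 W = 10, Y = 0; 10 ≥ 0 — OK.
#8 Y + W = 0 + 10 = 10 — OK.
#9 W = 10 = 10 (first disjunct) — OK.
#10 U + V + T = -9 + 14 + 8 = 13, not 16 — violated.
#11 min(-9, 10) = -9, not -11 — violated.
#12 Y = 0, W = 10; distinct — OK.

The assignment fails constraints 1, 10, and 11.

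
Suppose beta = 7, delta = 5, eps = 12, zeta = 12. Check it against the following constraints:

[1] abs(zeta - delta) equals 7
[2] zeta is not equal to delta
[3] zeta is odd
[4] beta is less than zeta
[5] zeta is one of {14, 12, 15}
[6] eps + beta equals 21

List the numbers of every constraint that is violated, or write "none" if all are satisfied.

Constraints 3, 6 do not hold.

[1] abs(12 - 5) = 7 — holds.
[2] zeta = 12, delta = 5; distinct — holds.
[3] zeta = 12 is even — fails.
[4] beta = 7, zeta = 12; 7 < 12 — holds.
[5] zeta = 12 is in {14, 12, 15} — holds.
[6] eps + beta = 12 + 7 = 19, not 21 — fails.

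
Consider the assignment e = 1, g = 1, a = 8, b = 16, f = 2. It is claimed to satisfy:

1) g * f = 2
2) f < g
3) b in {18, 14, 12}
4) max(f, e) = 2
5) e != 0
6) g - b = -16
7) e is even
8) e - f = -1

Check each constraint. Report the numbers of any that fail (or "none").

Violated: 2, 3, 6, and 7.

1) g * f = 1 * 2 = 2  true
2) f = 2, g = 1; 2 ≥ 1 (want <)  false
3) b = 16 is not in {18, 14, 12}  false
4) max(2, 1) = 2  true
5) e = 1, and 1 ≠ 0  true
6) g - b = 1 - 16 = -15, not -16  false
7) e = 1 is odd  false
8) e - f = 1 - 2 = -1  true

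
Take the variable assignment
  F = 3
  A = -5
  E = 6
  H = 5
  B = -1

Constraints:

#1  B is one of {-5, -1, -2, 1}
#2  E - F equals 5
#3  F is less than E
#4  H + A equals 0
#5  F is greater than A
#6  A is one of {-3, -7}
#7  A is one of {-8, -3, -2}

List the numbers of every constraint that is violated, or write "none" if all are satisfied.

#1 B = -1 is in {-5, -1, -2, 1}  holds
#2 E - F = 6 - 3 = 3, not 5  fails
#3 F = 3, E = 6; 3 < 6  holds
#4 H + A = 5 + (-5) = 0  holds
#5 F = 3, A = -5; 3 > -5  holds
#6 A = -5 is not in {-3, -7}  fails
#7 A = -5 is not in {-8, -3, -2}  fails

Constraints 2, 6, 7 are violated.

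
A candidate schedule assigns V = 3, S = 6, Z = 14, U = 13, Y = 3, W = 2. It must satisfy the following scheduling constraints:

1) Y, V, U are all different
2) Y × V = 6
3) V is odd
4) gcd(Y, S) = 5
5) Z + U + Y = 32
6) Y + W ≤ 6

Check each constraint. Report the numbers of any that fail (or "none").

1) Y = V = 3, not all different — does not hold.
2) Y × V = 3 × 3 = 9, not 6 — does not hold.
3) V = 3 is odd — holds.
4) gcd(3, 6) = 3, not 5 — does not hold.
5) Z + U + Y = 14 + 13 + 3 = 30, not 32 — does not hold.
6) Y + W = 3 + 2 = 5; 5 ≤ 6 — holds.

Constraints 1, 2, 4, 5 do not hold.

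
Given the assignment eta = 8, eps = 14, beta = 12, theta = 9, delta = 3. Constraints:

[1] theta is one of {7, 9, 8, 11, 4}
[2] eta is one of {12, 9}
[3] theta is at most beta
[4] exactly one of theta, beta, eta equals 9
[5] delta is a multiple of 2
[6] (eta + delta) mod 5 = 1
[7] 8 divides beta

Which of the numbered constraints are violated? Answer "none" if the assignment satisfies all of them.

Violated: 2, 5, and 7.

[1] theta = 9 is in {7, 9, 8, 11, 4} — holds.
[2] eta = 8 is not in {12, 9} — does not hold.
[3] theta = 9, beta = 12; 9 ≤ 12 — holds.
[4] theta=9, beta=12, eta=8; 1 of them equals 9 — holds.
[5] 3 = 2*1 + 1, so 2 does not divide 3 — does not hold.
[6] eta + delta = 11; 11 mod 5 = 1 — holds.
[7] 12 = 8*1 + 4, so 8 does not divide 12 — does not hold.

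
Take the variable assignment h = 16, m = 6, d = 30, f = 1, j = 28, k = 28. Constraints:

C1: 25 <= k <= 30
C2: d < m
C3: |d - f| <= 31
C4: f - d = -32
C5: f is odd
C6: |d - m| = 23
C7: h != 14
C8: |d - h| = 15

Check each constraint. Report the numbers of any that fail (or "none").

C1: k = 28 lies in [25, 30]  yes
C2: d = 30, m = 6; 30 ≥ 6 (want <)  no
C3: |30 - 1| = 29; 29 ≤ 31  yes
C4: f - d = 1 - 30 = -29, not -32  no
C5: f = 1 is odd  yes
C6: |30 - 6| = 24, not 23  no
C7: h = 16, and 16 ≠ 14  yes
C8: |30 - 16| = 14, not 15  no

Violated: 2, 4, 6, and 8.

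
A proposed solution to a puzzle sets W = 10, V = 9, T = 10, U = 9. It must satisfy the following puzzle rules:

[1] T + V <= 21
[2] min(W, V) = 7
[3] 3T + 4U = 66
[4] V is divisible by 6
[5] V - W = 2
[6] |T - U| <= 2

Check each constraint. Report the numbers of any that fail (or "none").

The assignment fails constraints 2, 4, and 5.

[1] T + V = 10 + 9 = 19; 19 ≤ 21  yes
[2] min(10, 9) = 9, not 7  no
[3] 3T + 4U = 3(10) + 4(9) = 66  yes
[4] 9 = 6*1 + 3, so 6 does not divide 9  no
[5] V - W = 9 - 10 = -1, not 2  no
[6] |10 - 9| = 1; 1 ≤ 2  yes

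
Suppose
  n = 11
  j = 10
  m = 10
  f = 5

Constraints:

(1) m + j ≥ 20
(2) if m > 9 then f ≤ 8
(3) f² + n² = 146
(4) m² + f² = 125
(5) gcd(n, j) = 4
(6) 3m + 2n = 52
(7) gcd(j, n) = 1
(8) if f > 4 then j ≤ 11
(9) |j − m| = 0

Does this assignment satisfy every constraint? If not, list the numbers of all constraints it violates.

Constraint 5 does not hold.

(1) m + j = 10 + 10 = 20; 20 ≥ 20 — holds.
(2) m = 10 > 9, so we need f ≤ 8; f = 5 ≤ 8 — holds.
(3) f² + n² = 5² + 11² = 25 + 121 = 146 — holds.
(4) m² + f² = 10² + 5² = 100 + 25 = 125 — holds.
(5) gcd(11, 10) = 1, not 4 — does not hold.
(6) 3m + 2n = 3(10) + 2(11) = 52 — holds.
(7) gcd(10, 11) = 1 — holds.
(8) f = 5 > 4, so we need j ≤ 11; j = 10 ≤ 11 — holds.
(9) |10 − 10| = 0 — holds.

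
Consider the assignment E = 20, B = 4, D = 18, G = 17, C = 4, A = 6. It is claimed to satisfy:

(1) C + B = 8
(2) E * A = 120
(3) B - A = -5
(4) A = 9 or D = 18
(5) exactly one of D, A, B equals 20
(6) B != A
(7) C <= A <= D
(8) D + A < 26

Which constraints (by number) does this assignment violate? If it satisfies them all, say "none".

(1) C + B = 4 + 4 = 8  yes
(2) E * A = 20 * 6 = 120  yes
(3) B - A = 4 - 6 = -2, not -5  no
(4) A = 6 ≠ 9, but D = 18 = 18 (second disjunct)  yes
(5) D=18, A=6, B=4; 0 of them equal 20, not exactly one  no
(6) B = 4, A = 6; distinct  yes
(7) values 4 <= 6 <= 18  yes
(8) D + A = 18 + 6 = 24; 24 < 26  yes

No — constraints 3 and 5 are not satisfied.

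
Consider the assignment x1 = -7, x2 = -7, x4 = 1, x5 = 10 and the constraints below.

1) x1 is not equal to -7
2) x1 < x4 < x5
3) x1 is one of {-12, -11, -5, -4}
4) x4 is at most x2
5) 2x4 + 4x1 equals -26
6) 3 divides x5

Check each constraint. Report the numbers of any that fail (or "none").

1) x1 = -7, but -7 is required to differ — violated.
2) values -7 < 1 < 10 — OK.
3) x1 = -7 is not in {-12, -11, -5, -4} — violated.
4) x4 = 1, x2 = -7; 1 > -7 (want ≤) — violated.
5) 2x4 + 4x1 = 2(1) + 4(-7) = -26 — OK.
6) 10 = 3*3 + 1, so 3 does not divide 10 — violated.

Constraints 1, 3, 4, and 6 are violated.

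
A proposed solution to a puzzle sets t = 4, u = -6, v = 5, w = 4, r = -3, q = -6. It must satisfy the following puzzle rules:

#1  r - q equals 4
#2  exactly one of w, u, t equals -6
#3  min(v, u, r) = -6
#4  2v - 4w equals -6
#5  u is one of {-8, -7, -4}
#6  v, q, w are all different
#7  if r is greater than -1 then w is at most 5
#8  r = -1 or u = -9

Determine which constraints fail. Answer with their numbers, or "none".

Constraints 1, 5, and 8 do not hold.

#1 r - q = -3 - (-6) = 3, not 4 — does not hold.
#2 w=4, u=-6, t=4; 1 of them equals -6 — holds.
#3 min(5, -6, -3) = -6 — holds.
#4 2v - 4w = 2(5) - 4(4) = -6 — holds.
#5 u = -6 is not in {-8, -7, -4} — does not hold.
#6 values 5, -6, 4 are pairwise distinct — holds.
#7 r = -3, not > -1; antecedent false, conditional vacuously true — holds.
#8 r = -3 ≠ -1 and u = -6 ≠ -9; both disjuncts false — does not hold.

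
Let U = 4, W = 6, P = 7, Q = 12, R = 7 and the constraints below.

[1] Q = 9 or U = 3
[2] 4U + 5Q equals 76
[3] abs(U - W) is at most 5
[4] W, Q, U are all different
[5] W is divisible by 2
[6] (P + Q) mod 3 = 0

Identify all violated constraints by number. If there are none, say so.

The assignment fails constraints 1 and 6.

[1] Q = 12 ≠ 9 and U = 4 ≠ 3; both disjuncts false — violated.
[2] 4U + 5Q = 4(4) + 5(12) = 76 — satisfied.
[3] abs(4 - 6) = 2; 2 ≤ 5 — satisfied.
[4] values 6, 12, 4 are pairwise distinct — satisfied.
[5] 6 / 2 = 3, so 2 divides 6 — satisfied.
[6] P + Q = 19; 19 mod 3 = 1, not 0 — violated.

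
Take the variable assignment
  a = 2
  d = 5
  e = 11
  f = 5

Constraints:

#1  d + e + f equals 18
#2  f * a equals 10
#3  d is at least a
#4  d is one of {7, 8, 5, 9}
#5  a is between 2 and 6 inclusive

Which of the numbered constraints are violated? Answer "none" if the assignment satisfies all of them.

Constraint 1 does not hold.

#1 d + e + f = 5 + 11 + 5 = 21, not 18 — violated.
#2 f * a = 5 * 2 = 10 — OK.
#3 d = 5, a = 2; 5 ≥ 2 — OK.
#4 d = 5 is in {7, 8, 5, 9} — OK.
#5 a = 2 lies in [2, 6] — OK.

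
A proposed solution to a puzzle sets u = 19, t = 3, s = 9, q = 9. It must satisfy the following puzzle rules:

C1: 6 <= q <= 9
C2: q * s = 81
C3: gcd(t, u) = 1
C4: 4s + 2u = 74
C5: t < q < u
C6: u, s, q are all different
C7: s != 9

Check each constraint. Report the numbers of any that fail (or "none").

C1: q = 9 lies in [6, 9] — OK.
C2: q * s = 9 * 9 = 81 — OK.
C3: gcd(3, 19) = 1 — OK.
C4: 4s + 2u = 4(9) + 2(19) = 74 — OK.
C5: values 3 < 9 < 19 — OK.
C6: s = q = 9, not all different — violated.
C7: s = 9, but 9 is required to differ — violated.

The assignment fails constraints 6, 7.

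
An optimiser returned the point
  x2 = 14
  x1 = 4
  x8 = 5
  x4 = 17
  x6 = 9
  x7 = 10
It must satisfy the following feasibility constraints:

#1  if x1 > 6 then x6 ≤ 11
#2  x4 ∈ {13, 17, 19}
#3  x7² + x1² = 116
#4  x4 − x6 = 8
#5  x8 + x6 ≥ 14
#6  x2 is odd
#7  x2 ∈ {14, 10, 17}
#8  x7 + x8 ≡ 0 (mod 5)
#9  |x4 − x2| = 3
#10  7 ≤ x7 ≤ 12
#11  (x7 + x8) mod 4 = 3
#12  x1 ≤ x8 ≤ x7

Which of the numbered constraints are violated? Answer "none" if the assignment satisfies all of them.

#1 x1 = 4, not > 6; antecedent false, conditional vacuously true — satisfied.
#2 x4 = 17 is in {13, 17, 19} — satisfied.
#3 x7² + x1² = 10² + 4² = 100 + 16 = 116 — satisfied.
#4 x4 − x6 = 17 − 9 = 8 — satisfied.
#5 x8 + x6 = 5 + 9 = 14; 14 ≥ 14 — satisfied.
#6 x2 = 14 is even — violated.
#7 x2 = 14 is in {14, 10, 17} — satisfied.
#8 x7 + x8 = 15; 15 mod 5 = 0 — satisfied.
#9 |17 − 14| = 3 — satisfied.
#10 x7 = 10 lies in [7, 12] — satisfied.
#11 x7 + x8 = 15; 15 mod 4 = 3 — satisfied.
#12 values 4 ≤ 5 ≤ 10 — satisfied.

The assignment fails constraint 6.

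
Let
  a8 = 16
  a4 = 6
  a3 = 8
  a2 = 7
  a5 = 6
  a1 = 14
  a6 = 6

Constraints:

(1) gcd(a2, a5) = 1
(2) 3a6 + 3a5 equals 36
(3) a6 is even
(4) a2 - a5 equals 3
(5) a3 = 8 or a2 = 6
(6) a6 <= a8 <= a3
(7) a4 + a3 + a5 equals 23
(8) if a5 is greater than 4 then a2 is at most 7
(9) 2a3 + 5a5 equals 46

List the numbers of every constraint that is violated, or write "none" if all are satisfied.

Violated: 4, 6, and 7.

(1) gcd(7, 6) = 1 — holds.
(2) 3a6 + 3a5 = 3(6) + 3(6) = 36 — holds.
(3) a6 = 6 is even — holds.
(4) a2 - a5 = 7 - 6 = 1, not 3 — does not hold.
(5) a3 = 8 = 8 (first disjunct) — holds.
(6) values 6, 16, 8; a8 = 16 is not <= a3 = 8 — does not hold.
(7) a4 + a3 + a5 = 6 + 8 + 6 = 20, not 23 — does not hold.
(8) a5 = 6 > 4, so we need a2 ≤ 7; a2 = 7 ≤ 7 — holds.
(9) 2a3 + 5a5 = 2(8) + 5(6) = 46 — holds.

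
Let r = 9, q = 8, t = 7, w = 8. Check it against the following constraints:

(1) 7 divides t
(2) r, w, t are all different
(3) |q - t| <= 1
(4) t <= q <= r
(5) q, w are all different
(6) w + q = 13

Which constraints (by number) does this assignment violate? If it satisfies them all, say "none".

(1) 7 / 7 = 1, so 7 divides 7 — holds.
(2) values 9, 8, 7 are pairwise distinct — holds.
(3) |8 - 7| = 1; 1 ≤ 1 — holds.
(4) values 7 <= 8 <= 9 — holds.
(5) q = w = 8, not all different — does not hold.
(6) w + q = 8 + 8 = 16, not 13 — does not hold.

The assignment fails constraints 5 and 6.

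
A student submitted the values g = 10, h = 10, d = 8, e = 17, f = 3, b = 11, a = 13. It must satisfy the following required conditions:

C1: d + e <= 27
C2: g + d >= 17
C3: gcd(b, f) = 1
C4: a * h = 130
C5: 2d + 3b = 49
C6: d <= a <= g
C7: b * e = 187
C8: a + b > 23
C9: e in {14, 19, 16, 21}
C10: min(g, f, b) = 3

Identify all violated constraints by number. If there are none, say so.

Constraints 6 and 9 are violated.

C1: d + e = 8 + 17 = 25; 25 ≤ 27 — holds.
C2: g + d = 10 + 8 = 18; 18 ≥ 17 — holds.
C3: gcd(11, 3) = 1 — holds.
C4: a * h = 13 * 10 = 130 — holds.
C5: 2d + 3b = 2(8) + 3(11) = 49 — holds.
C6: values 8, 13, 10; a = 13 is not <= g = 10 — fails.
C7: b * e = 11 * 17 = 187 — holds.
C8: a + b = 13 + 11 = 24; 24 > 23 — holds.
C9: e = 17 is not in {14, 19, 16, 21} — fails.
C10: min(10, 3, 11) = 3 — holds.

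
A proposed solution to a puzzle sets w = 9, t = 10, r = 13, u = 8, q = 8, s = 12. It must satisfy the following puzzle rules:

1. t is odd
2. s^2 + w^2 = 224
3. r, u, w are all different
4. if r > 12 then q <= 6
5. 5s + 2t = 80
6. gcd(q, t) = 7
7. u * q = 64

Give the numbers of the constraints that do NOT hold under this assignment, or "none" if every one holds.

1. t = 10 is even  ✘
2. s^2 + w^2 = 12^2 + 9^2 = 144 + 81 = 225, not 224  ✘
3. values 13, 8, 9 are pairwise distinct  ✔
4. r = 13 > 12, so we need q ≤ 6; but q = 8 > 6  ✘
5. 5s + 2t = 5(12) + 2(10) = 80  ✔
6. gcd(8, 10) = 2, not 7  ✘
7. u * q = 8 * 8 = 64  ✔

Constraints 1, 2, 4, 6 are violated.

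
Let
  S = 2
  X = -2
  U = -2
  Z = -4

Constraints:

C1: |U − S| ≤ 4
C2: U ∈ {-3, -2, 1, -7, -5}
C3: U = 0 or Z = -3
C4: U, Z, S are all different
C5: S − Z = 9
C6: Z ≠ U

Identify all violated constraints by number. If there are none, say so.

The assignment fails constraints 3, 5.

C1: |-2 − 2| = 4; 4 ≤ 4 — satisfied.
C2: U = -2 is in {-3, -2, 1, -7, -5} — satisfied.
C3: U = -2 ≠ 0 and Z = -4 ≠ -3; both disjuncts false — violated.
C4: values -2, -4, 2 are pairwise distinct — satisfied.
C5: S − Z = 2 − (-4) = 6, not 9 — violated.
C6: Z = -4, U = -2; distinct — satisfied.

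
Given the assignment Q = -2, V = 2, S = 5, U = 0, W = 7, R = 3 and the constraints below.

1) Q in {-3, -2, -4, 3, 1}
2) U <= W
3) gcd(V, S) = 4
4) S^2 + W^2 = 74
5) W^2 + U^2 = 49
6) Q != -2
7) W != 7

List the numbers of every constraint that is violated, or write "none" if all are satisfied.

1) Q = -2 is in {-3, -2, -4, 3, 1}  OK
2) U = 0, W = 7; 0 ≤ 7  OK
3) gcd(2, 5) = 1, not 4  FAIL
4) S^2 + W^2 = 5^2 + 7^2 = 25 + 49 = 74  OK
5) W^2 + U^2 = 7^2 + 0^2 = 49 + 0 = 49  OK
6) Q = -2, but -2 is required to differ  FAIL
7) W = 7, but 7 is required to differ  FAIL

The assignment fails constraints 3, 6, and 7.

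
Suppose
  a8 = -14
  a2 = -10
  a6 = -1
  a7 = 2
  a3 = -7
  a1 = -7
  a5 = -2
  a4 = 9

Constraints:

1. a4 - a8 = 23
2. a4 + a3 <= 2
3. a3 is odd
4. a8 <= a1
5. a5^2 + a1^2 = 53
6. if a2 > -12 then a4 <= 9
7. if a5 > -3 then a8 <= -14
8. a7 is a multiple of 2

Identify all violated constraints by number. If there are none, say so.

1. a4 - a8 = 9 - (-14) = 23 — satisfied.
2. a4 + a3 = 9 + (-7) = 2; 2 ≤ 2 — satisfied.
3. a3 = -7 is odd — satisfied.
4. a8 = -14, a1 = -7; -14 ≤ -7 — satisfied.
5. a5^2 + a1^2 = (-2)^2 + (-7)^2 = 4 + 49 = 53 — satisfied.
6. a2 = -10 > -12, so we need a4 ≤ 9; a4 = 9 ≤ 9 — satisfied.
7. a5 = -2 > -3, so we need a8 ≤ -14; a8 = -14 ≤ -14 — satisfied.
8. 2 / 2 = 1, so 2 divides 2 — satisfied.

All constraints are satisfied.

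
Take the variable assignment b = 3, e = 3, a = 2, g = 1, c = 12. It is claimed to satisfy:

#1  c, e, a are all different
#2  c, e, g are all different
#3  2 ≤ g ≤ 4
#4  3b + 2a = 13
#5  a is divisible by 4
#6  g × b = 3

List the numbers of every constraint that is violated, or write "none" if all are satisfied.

Constraints 3, 5 do not hold.

#1 values 12, 3, 2 are pairwise distinct  true
#2 values 12, 3, 1 are pairwise distinct  true
#3 g = 1 is outside [2, 4]  false
#4 3b + 2a = 3(3) + 2(2) = 13  true
#5 2 = 4×0 + 2, so 4 does not divide 2  false
#6 g × b = 1 × 3 = 3  true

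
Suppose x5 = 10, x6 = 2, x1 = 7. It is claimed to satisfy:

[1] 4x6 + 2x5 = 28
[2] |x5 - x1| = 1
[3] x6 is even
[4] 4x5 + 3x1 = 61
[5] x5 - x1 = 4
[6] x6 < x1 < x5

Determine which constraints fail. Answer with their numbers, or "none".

[1] 4x6 + 2x5 = 4(2) + 2(10) = 28  yes
[2] |10 - 7| = 3, not 1  no
[3] x6 = 2 is even  yes
[4] 4x5 + 3x1 = 4(10) + 3(7) = 61  yes
[5] x5 - x1 = 10 - 7 = 3, not 4  no
[6] values 2 < 7 < 10  yes

Constraints 2 and 5 are violated.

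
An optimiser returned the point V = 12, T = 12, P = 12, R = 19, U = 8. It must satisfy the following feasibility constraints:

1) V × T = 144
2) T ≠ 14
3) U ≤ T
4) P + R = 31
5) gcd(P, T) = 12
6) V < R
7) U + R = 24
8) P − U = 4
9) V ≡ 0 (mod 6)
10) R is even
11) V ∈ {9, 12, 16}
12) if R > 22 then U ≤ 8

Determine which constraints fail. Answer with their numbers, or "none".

Constraints 7 and 10 are violated.

1) V × T = 12 × 12 = 144 — OK.
2) T = 12, and 12 ≠ 14 — OK.
3) U = 8, T = 12; 8 ≤ 12 — OK.
4) P + R = 12 + 19 = 31 — OK.
5) gcd(12, 12) = 12 — OK.
6) V = 12, R = 19; 12 < 19 — OK.
7) U + R = 8 + 19 = 27, not 24 — violated.
8) P − U = 12 − 8 = 4 — OK.
9) 12 mod 6 = 0 — OK.
10) R = 19 is odd — violated.
11) V = 12 is in {9, 12, 16} — OK.
12) R = 19, not > 22; antecedent false, conditional vacuously true — OK.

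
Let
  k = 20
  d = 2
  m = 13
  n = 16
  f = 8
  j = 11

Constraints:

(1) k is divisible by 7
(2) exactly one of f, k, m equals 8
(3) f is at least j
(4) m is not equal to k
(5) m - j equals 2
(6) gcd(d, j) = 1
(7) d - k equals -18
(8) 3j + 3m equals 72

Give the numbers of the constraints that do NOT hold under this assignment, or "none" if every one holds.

(1) 20 = 7*2 + 6, so 7 does not divide 20  no
(2) f=8, k=20, m=13; 1 of them equals 8  yes
(3) f = 8, j = 11; 8 < 11 (want ≥)  no
(4) m = 13, k = 20; distinct  yes
(5) m - j = 13 - 11 = 2  yes
(6) gcd(2, 11) = 1  yes
(7) d - k = 2 - 20 = -18  yes
(8) 3j + 3m = 3(11) + 3(13) = 72  yes

Constraints 1 and 3 do not hold.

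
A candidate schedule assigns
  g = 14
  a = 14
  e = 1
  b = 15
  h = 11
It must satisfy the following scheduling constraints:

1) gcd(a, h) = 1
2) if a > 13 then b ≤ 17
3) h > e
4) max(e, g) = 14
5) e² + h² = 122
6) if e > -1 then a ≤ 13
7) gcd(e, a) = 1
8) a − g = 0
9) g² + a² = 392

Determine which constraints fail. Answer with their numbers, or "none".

1) gcd(14, 11) = 1 — holds.
2) a = 14 > 13, so we need b ≤ 17; b = 15 ≤ 17 — holds.
3) h = 11, e = 1; 11 > 1 — holds.
4) max(1, 14) = 14 — holds.
5) e² + h² = 1² + 11² = 1 + 121 = 122 — holds.
6) e = 1 > -1, so we need a ≤ 13; but a = 14 > 13 — fails.
7) gcd(1, 14) = 1 — holds.
8) a − g = 14 − 14 = 0 — holds.
9) g² + a² = 14² + 14² = 196 + 196 = 392 — holds.

No — constraint 6 is not satisfied.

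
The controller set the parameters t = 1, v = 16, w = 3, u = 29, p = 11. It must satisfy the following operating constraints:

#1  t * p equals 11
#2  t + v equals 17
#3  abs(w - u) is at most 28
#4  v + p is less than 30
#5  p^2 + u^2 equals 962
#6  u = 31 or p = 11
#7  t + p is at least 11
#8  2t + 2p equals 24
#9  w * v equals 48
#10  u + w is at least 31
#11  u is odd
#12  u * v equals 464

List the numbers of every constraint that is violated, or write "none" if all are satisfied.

All constraints are satisfied.

#1 t * p = 1 * 11 = 11 — holds.
#2 t + v = 1 + 16 = 17 — holds.
#3 abs(3 - 29) = 26; 26 ≤ 28 — holds.
#4 v + p = 16 + 11 = 27; 27 < 30 — holds.
#5 p^2 + u^2 = 11^2 + 29^2 = 121 + 841 = 962 — holds.
#6 u = 29 ≠ 31, but p = 11 = 11 (second disjunct) — holds.
#7 t + p = 1 + 11 = 12; 12 ≥ 11 — holds.
#8 2t + 2p = 2(1) + 2(11) = 24 — holds.
#9 w * v = 3 * 16 = 48 — holds.
#10 u + w = 29 + 3 = 32; 32 ≥ 31 — holds.
#11 u = 29 is odd — holds.
#12 u * v = 29 * 16 = 464 — holds.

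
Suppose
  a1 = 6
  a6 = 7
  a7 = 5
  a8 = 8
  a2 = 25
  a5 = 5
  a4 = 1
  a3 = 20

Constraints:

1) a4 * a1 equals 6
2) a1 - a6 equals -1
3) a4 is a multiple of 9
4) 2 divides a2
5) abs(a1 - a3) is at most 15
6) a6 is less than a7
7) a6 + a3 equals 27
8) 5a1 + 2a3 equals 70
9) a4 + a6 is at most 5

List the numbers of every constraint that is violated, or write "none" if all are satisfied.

1) a4 * a1 = 1 * 6 = 6  holds
2) a1 - a6 = 6 - 7 = -1  holds
3) 1 = 9*0 + 1, so 9 does not divide 1  fails
4) 25 = 2*12 + 1, so 2 does not divide 25  fails
5) abs(6 - 20) = 14; 14 ≤ 15  holds
6) a6 = 7, a7 = 5; 7 ≥ 5 (want <)  fails
7) a6 + a3 = 7 + 20 = 27  holds
8) 5a1 + 2a3 = 5(6) + 2(20) = 70  holds
9) a4 + a6 = 1 + 7 = 8; 8 > 5, bound 5 not met  fails

Violated: 3, 4, 6, and 9.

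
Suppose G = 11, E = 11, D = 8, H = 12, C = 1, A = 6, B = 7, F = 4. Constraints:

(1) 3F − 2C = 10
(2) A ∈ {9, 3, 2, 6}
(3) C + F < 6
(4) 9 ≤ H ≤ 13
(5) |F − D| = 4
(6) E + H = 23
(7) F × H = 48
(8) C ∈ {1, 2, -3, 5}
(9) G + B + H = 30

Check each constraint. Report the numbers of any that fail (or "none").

All constraints are satisfied.

(1) 3F − 2C = 3(4) − 2(1) = 10 — holds.
(2) A = 6 is in {9, 3, 2, 6} — holds.
(3) C + F = 1 + 4 = 5; 5 < 6 — holds.
(4) H = 12 lies in [9, 13] — holds.
(5) |4 − 8| = 4 — holds.
(6) E + H = 11 + 12 = 23 — holds.
(7) F × H = 4 × 12 = 48 — holds.
(8) C = 1 is in {1, 2, -3, 5} — holds.
(9) G + B + H = 11 + 7 + 12 = 30 — holds.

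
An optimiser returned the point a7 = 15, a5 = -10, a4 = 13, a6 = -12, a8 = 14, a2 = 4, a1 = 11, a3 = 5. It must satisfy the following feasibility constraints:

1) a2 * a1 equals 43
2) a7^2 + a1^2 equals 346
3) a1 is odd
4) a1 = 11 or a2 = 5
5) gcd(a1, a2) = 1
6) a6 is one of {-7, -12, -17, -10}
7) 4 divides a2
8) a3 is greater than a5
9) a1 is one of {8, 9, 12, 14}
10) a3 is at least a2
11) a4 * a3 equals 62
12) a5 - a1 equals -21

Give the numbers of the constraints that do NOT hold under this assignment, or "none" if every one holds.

Constraints 1, 9, 11 are violated.

1) a2 * a1 = 4 * 11 = 44, not 43 — fails.
2) a7^2 + a1^2 = 15^2 + 11^2 = 225 + 121 = 346 — holds.
3) a1 = 11 is odd — holds.
4) a1 = 11 = 11 (first disjunct) — holds.
5) gcd(11, 4) = 1 — holds.
6) a6 = -12 is in {-7, -12, -17, -10} — holds.
7) 4 / 4 = 1, so 4 divides 4 — holds.
8) a3 = 5, a5 = -10; 5 > -10 — holds.
9) a1 = 11 is not in {8, 9, 12, 14} — fails.
10) a3 = 5, a2 = 4; 5 ≥ 4 — holds.
11) a4 * a3 = 13 * 5 = 65, not 62 — fails.
12) a5 - a1 = -10 - 11 = -21 — holds.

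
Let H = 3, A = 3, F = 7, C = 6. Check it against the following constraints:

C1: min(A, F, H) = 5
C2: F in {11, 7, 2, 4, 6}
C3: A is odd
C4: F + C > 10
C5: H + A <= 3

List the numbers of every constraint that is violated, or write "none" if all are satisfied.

Violated: 1 and 5.

C1: min(3, 7, 3) = 3, not 5  ✗
C2: F = 7 is in {11, 7, 2, 4, 6}  ✓
C3: A = 3 is odd  ✓
C4: F + C = 7 + 6 = 13; 13 > 10  ✓
C5: H + A = 3 + 3 = 6; 6 > 3, bound 3 not met  ✗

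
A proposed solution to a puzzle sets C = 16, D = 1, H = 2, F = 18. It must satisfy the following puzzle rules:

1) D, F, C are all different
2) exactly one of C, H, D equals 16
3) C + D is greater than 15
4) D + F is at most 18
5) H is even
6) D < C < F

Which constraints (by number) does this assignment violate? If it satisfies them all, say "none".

1) values 1, 18, 16 are pairwise distinct  ✔
2) C=16, H=2, D=1; 1 of them equals 16  ✔
3) C + D = 16 + 1 = 17; 17 > 15  ✔
4) D + F = 1 + 18 = 19; 19 > 18, bound 18 not met  ✘
5) H = 2 is even  ✔
6) values 1 < 16 < 18  ✔

Constraint 4 is violated.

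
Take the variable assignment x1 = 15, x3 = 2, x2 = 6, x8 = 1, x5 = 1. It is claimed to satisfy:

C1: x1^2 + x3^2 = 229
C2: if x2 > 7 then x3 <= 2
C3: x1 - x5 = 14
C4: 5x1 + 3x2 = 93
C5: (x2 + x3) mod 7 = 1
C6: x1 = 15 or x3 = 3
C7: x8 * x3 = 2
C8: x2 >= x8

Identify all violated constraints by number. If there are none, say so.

None — every constraint holds.

C1: x1^2 + x3^2 = 15^2 + 2^2 = 225 + 4 = 229  ✔
C2: x2 = 6, not > 7; antecedent false, conditional vacuously true  ✔
C3: x1 - x5 = 15 - 1 = 14  ✔
C4: 5x1 + 3x2 = 5(15) + 3(6) = 93  ✔
C5: x2 + x3 = 8; 8 mod 7 = 1  ✔
C6: x1 = 15 = 15 (first disjunct)  ✔
C7: x8 * x3 = 1 * 2 = 2  ✔
C8: x2 = 6, x8 = 1; 6 ≥ 1  ✔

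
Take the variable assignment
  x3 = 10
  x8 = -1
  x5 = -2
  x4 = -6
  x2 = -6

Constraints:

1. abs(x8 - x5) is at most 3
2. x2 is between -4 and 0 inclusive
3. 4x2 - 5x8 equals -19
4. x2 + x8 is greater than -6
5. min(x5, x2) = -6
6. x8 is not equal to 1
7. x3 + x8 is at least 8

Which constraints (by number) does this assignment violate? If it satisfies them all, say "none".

Violated: 2 and 4.

1. abs(-1 - (-2)) = 1; 1 ≤ 3  yes
2. x2 = -6 is outside [-4, 0]  no
3. 4x2 - 5x8 = 4(-6) - 5(-1) = -19  yes
4. x2 + x8 = -6 + (-1) = -7; -7 ≤ -6, bound -6 not met  no
5. min(-2, -6) = -6  yes
6. x8 = -1, and -1 ≠ 1  yes
7. x3 + x8 = 10 + (-1) = 9; 9 ≥ 8  yes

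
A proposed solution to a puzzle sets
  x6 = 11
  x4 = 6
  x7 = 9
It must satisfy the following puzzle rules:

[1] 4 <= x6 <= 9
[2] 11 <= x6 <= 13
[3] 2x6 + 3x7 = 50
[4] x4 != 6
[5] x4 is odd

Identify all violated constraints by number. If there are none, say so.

[1] x6 = 11 is outside [4, 9] — does not hold.
[2] x6 = 11 lies in [11, 13] — holds.
[3] 2x6 + 3x7 = 2(11) + 3(9) = 49, not 50 — does not hold.
[4] x4 = 6, but 6 is required to differ — does not hold.
[5] x4 = 6 is even — does not hold.

Constraints 1, 3, 4, and 5 do not hold.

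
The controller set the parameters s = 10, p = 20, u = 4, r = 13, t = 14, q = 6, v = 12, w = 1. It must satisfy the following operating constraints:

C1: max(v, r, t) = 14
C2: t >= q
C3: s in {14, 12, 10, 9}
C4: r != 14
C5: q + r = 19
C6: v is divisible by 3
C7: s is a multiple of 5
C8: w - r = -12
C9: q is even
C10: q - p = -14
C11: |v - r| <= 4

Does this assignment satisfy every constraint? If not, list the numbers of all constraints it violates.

C1: max(12, 13, 14) = 14 — holds.
C2: t = 14, q = 6; 14 ≥ 6 — holds.
C3: s = 10 is in {14, 12, 10, 9} — holds.
C4: r = 13, and 13 ≠ 14 — holds.
C5: q + r = 6 + 13 = 19 — holds.
C6: 12 / 3 = 4, so 3 divides 12 — holds.
C7: 10 / 5 = 2, so 5 divides 10 — holds.
C8: w - r = 1 - 13 = -12 — holds.
C9: q = 6 is even — holds.
C10: q - p = 6 - 20 = -14 — holds.
C11: |12 - 13| = 1; 1 ≤ 4 — holds.

The assignment satisfies every constraint.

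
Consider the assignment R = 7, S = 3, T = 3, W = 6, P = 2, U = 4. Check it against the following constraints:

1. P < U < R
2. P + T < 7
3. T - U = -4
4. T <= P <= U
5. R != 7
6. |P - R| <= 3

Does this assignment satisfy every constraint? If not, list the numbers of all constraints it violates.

Constraints 3, 4, 5, and 6 are violated.

1. values 2 < 4 < 7 — satisfied.
2. P + T = 2 + 3 = 5; 5 < 7 — satisfied.
3. T - U = 3 - 4 = -1, not -4 — violated.
4. values 3, 2, 4; T = 3 is not <= P = 2 — violated.
5. R = 7, but 7 is required to differ — violated.
6. |2 - 7| = 5; 5 > 3, exceeds bound 3 — violated.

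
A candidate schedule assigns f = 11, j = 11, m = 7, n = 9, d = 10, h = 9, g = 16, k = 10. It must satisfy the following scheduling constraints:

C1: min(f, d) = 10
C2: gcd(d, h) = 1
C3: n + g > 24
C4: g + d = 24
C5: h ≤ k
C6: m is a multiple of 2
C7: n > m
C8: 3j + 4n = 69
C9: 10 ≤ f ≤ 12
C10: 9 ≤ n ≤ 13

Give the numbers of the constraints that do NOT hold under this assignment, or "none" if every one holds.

C1: min(11, 10) = 10  ✔
C2: gcd(10, 9) = 1  ✔
C3: n + g = 9 + 16 = 25; 25 > 24  ✔
C4: g + d = 16 + 10 = 26, not 24  ✘
C5: h = 9, k = 10; 9 ≤ 10  ✔
C6: 7 = 2×3 + 1, so 2 does not divide 7  ✘
C7: n = 9, m = 7; 9 > 7  ✔
C8: 3j + 4n = 3(11) + 4(9) = 69  ✔
C9: f = 11 lies in [10, 12]  ✔
C10: n = 9 lies in [9, 13]  ✔

Constraints 4, 6 are violated.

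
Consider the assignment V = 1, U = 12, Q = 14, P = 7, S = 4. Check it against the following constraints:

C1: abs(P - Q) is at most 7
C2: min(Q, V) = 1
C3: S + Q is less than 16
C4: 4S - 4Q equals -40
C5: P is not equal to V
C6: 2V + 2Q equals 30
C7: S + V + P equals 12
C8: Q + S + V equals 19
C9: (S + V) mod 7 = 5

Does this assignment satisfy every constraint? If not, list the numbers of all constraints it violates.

The assignment fails constraint 3.

C1: abs(7 - 14) = 7; 7 ≤ 7  holds
C2: min(14, 1) = 1  holds
C3: S + Q = 4 + 14 = 18; 18 ≥ 16, bound 16 not met  fails
C4: 4S - 4Q = 4(4) - 4(14) = -40  holds
C5: P = 7, V = 1; distinct  holds
C6: 2V + 2Q = 2(1) + 2(14) = 30  holds
C7: S + V + P = 4 + 1 + 7 = 12  holds
C8: Q + S + V = 14 + 4 + 1 = 19  holds
C9: S + V = 5; 5 mod 7 = 5  holds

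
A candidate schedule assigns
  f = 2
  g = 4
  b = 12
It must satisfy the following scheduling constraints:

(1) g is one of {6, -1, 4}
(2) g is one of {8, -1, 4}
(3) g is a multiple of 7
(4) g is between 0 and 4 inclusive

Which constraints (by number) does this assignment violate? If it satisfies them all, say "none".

Constraint 3 does not hold.

(1) g = 4 is in {6, -1, 4}  yes
(2) g = 4 is in {8, -1, 4}  yes
(3) 4 = 7*0 + 4, so 7 does not divide 4  no
(4) g = 4 lies in [0, 4]  yes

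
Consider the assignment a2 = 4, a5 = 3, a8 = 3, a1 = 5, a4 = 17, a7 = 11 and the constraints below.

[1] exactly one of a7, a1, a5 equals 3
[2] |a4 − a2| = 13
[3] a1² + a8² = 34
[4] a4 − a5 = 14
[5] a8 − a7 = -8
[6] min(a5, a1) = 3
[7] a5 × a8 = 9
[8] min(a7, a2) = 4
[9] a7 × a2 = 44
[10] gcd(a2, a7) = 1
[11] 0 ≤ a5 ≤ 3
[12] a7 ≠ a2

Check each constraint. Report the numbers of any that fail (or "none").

Yes — all constraints hold.

[1] a7=11, a1=5, a5=3; 1 of them equals 3  true
[2] |17 − 4| = 13  true
[3] a1² + a8² = 5² + 3² = 25 + 9 = 34  true
[4] a4 − a5 = 17 − 3 = 14  true
[5] a8 − a7 = 3 − 11 = -8  true
[6] min(3, 5) = 3  true
[7] a5 × a8 = 3 × 3 = 9  true
[8] min(11, 4) = 4  true
[9] a7 × a2 = 11 × 4 = 44  true
[10] gcd(4, 11) = 1  true
[11] a5 = 3 lies in [0, 3]  true
[12] a7 = 11, a2 = 4; distinct  true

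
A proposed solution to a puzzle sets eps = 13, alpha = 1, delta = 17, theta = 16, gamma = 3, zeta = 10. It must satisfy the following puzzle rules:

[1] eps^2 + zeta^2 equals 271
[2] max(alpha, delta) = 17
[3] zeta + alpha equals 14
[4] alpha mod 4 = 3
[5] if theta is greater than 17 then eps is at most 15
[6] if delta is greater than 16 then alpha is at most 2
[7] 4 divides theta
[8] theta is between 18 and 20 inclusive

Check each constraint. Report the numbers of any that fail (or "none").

Constraints 1, 3, 4, 8 are violated.

[1] eps^2 + zeta^2 = 13^2 + 10^2 = 169 + 100 = 269, not 271  false
[2] max(1, 17) = 17  true
[3] zeta + alpha = 10 + 1 = 11, not 14  false
[4] 1 mod 4 = 1, not 3  false
[5] theta = 16, not > 17; antecedent false, conditional vacuously true  true
[6] delta = 17 > 16, so we need alpha ≤ 2; alpha = 1 ≤ 2  true
[7] 16 / 4 = 4, so 4 divides 16  true
[8] theta = 16 is outside [18, 20]  false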